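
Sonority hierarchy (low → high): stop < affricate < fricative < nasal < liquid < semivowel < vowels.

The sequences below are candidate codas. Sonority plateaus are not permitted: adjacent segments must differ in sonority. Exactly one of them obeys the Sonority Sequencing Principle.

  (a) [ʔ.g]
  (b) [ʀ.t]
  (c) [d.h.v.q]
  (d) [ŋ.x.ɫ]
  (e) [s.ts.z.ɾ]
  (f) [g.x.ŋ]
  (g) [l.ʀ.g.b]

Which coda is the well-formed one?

b

(a) [ʔ.g]: profile 1-1 — violates.
(b) [ʀ.t]: profile 5-1 — obeys.
(c) [d.h.v.q]: profile 1-3-3-1 — violates.
(d) [ŋ.x.ɫ]: profile 4-3-5 — violates.
(e) [s.ts.z.ɾ]: profile 3-2-3-5 — violates.
(f) [g.x.ŋ]: profile 1-3-4 — violates.
(g) [l.ʀ.g.b]: profile 5-5-1-1 — violates.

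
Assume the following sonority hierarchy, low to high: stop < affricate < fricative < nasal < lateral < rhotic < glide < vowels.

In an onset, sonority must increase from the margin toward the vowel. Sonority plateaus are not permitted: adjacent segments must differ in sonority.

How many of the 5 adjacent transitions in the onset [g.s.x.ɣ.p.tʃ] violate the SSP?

/g/ is a stop (sonority 1).
/s/ is a fricative (sonority 3).
/x/ is a fricative (sonority 3).
/ɣ/ is a fricative (sonority 3).
/p/ is a stop (sonority 1).
/tʃ/ is an affricate (sonority 2).
/g/→/s/: 1→3 (rises) — ok.
/s/→/x/: 3→3 (plateau) — violation.
/x/→/ɣ/: 3→3 (plateau) — violation.
/ɣ/→/p/: 3→1 (does not rise) — violation.
/p/→/tʃ/: 1→2 (rises) — ok.

3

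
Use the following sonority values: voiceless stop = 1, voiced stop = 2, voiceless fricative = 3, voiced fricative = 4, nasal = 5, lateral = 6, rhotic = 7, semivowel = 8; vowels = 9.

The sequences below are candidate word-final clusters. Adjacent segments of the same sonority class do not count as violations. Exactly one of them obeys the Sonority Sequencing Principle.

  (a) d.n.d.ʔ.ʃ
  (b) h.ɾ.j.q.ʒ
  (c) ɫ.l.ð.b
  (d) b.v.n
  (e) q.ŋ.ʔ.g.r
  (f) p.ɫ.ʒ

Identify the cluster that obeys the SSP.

(a) sonority 2-5-2-1-3: ill-formed.
(b) sonority 3-7-8-1-4: ill-formed.
(c) sonority 6-6-4-2: well-formed.
(d) sonority 2-4-5: ill-formed.
(e) sonority 1-5-1-2-7: ill-formed.
(f) sonority 1-6-4: ill-formed.

c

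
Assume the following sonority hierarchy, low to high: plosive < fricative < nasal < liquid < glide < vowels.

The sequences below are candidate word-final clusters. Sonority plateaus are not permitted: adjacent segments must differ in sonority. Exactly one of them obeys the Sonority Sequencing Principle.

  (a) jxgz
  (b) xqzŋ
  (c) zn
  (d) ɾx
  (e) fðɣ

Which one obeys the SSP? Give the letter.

d

(a) sonority 5-2-1-2: ill-formed.
(b) sonority 2-1-2-3: ill-formed.
(c) sonority 2-3: ill-formed.
(d) sonority 4-2: well-formed.
(e) sonority 2-2-2: ill-formed.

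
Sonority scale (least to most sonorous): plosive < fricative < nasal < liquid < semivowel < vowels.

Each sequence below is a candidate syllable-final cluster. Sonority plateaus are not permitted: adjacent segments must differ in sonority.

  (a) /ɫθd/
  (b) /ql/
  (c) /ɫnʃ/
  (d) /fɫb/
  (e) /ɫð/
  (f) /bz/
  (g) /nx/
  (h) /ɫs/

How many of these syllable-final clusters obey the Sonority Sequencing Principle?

5

(a) /ɫθd/: profile 4-2-1 — obeys.
(b) /ql/: profile 1-4 — violates.
(c) /ɫnʃ/: profile 4-3-2 — obeys.
(d) /fɫb/: profile 2-4-1 — violates.
(e) /ɫð/: profile 4-2 — obeys.
(f) /bz/: profile 1-2 — violates.
(g) /nx/: profile 3-2 — obeys.
(h) /ɫs/: profile 4-2 — obeys.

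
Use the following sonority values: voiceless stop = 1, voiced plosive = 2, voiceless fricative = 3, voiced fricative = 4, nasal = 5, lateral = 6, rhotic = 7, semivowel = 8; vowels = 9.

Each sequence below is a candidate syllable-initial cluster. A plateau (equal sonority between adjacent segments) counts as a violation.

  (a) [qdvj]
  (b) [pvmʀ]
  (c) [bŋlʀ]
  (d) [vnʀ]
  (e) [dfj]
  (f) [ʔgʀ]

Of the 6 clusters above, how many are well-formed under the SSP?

(a) sonority 1-2-4-8: well-formed.
(b) sonority 1-4-5-7: well-formed.
(c) sonority 2-5-6-7: well-formed.
(d) sonority 4-5-7: well-formed.
(e) sonority 2-3-8: well-formed.
(f) sonority 1-2-7: well-formed.

6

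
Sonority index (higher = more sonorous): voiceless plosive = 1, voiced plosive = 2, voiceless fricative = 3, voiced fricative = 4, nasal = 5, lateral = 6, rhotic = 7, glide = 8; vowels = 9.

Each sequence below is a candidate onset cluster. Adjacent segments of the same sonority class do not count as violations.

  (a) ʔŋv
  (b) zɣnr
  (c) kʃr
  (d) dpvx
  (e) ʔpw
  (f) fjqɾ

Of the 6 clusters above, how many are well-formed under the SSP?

(a) 1-5-4 → violates
(b) 4-4-5-7 → obeys
(c) 1-3-7 → obeys
(d) 2-1-4-3 → violates
(e) 1-1-8 → obeys
(f) 3-8-1-7 → violates

3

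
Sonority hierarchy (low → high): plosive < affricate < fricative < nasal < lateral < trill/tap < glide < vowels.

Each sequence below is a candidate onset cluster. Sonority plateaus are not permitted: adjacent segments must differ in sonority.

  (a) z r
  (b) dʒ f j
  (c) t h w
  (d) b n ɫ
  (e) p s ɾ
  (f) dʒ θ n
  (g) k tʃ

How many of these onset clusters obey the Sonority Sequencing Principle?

(a) 3-6 → obeys
(b) 2-3-7 → obeys
(c) 1-3-7 → obeys
(d) 1-4-5 → obeys
(e) 1-3-6 → obeys
(f) 2-3-4 → obeys
(g) 1-2 → obeys

7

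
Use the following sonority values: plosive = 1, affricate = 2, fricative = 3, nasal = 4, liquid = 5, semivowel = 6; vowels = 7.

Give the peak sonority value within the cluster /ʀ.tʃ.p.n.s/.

/ʀ/: liquid = 5.
/tʃ/: affricate = 2.
/p/: plosive = 1.
/n/: nasal = 4.
/s/: fricative = 3.
The maximum is 5.

5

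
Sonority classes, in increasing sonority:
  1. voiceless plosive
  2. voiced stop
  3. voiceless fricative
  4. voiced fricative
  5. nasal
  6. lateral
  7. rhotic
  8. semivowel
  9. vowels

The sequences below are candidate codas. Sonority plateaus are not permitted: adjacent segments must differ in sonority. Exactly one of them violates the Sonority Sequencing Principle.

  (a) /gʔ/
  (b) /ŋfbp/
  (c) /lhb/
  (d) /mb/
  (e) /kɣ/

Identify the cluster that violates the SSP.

e

(a) sonority 2-1: well-formed.
(b) sonority 5-3-2-1: well-formed.
(c) sonority 6-3-2: well-formed.
(d) sonority 5-2: well-formed.
(e) sonority 1-4: ill-formed.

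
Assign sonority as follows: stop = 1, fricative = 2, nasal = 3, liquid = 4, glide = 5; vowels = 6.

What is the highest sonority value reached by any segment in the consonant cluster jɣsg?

5

/j/: glide = 5.
/ɣ/: fricative = 2.
/s/: fricative = 2.
/g/: stop = 1.
The maximum is 5.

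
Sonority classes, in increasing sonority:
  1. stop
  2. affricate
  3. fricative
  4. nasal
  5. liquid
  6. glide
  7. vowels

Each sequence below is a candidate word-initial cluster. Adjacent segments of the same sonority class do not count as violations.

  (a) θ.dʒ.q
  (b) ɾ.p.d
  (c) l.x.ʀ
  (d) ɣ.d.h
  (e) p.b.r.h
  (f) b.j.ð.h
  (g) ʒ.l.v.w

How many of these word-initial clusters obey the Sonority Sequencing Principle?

(a) θ.dʒ.q: profile 3-2-1 — violates.
(b) ɾ.p.d: profile 5-1-1 — violates.
(c) l.x.ʀ: profile 5-3-5 — violates.
(d) ɣ.d.h: profile 3-1-3 — violates.
(e) p.b.r.h: profile 1-1-5-3 — violates.
(f) b.j.ð.h: profile 1-6-3-3 — violates.
(g) ʒ.l.v.w: profile 3-5-3-6 — violates.

0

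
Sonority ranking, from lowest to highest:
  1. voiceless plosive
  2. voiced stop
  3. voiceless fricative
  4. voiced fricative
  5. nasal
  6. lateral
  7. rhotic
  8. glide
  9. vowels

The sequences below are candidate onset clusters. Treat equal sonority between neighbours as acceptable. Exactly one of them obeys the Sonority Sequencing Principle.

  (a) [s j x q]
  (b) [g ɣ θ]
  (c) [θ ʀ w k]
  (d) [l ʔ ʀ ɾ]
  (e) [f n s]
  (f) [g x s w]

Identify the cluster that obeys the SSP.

(a) 3-8-3-1 → violates
(b) 2-4-3 → violates
(c) 3-7-8-1 → violates
(d) 6-1-7-7 → violates
(e) 3-5-3 → violates
(f) 2-3-3-8 → obeys

f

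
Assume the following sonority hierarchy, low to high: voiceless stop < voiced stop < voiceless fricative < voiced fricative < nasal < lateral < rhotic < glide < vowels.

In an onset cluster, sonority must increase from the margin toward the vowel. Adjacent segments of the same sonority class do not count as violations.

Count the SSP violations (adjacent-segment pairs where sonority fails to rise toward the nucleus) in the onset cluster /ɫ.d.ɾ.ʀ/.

1

/ɫ/: lateral = 6.
/d/: voiced stop = 2.
/ɾ/: rhotic = 7.
/ʀ/: rhotic = 7.
/ɫ/→/d/: 6→2 (does not rise) — violation.
/d/→/ɾ/: 2→7 (rises) — ok.
/ɾ/→/ʀ/: 7→7 (plateau, allowed) — ok.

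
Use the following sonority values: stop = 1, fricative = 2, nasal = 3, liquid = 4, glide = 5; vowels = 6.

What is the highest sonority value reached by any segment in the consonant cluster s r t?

/s/ — fricative, sonority 2.
/r/ — liquid, sonority 4.
/t/ — stop, sonority 1.
The maximum is 4.

4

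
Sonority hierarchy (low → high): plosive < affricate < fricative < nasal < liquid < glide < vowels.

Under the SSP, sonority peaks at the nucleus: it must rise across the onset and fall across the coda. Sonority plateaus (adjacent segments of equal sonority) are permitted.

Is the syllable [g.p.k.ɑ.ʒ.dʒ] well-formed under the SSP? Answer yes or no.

yes

Onset: /g/ is a plosive (sonority 1), /p/ is a plosive (sonority 1), /k/ is a plosive (sonority 1); then the nucleus /ɑ/ (sonority 7).
Onset profile 1-1-1-7 — rises to the nucleus.
Coda: /ʒ/ is a fricative (sonority 3), /dʒ/ is an affricate (sonority 2).
Coda profile 7-3-2 — falls from the nucleus.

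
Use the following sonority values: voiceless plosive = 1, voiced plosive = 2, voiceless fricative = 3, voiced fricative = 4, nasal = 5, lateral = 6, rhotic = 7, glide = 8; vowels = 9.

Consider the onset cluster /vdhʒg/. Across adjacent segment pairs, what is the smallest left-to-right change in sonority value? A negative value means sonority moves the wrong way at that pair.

/v/: voiced fricative = 4.
/d/: voiced plosive = 2.
/h/: voiceless fricative = 3.
/ʒ/: voiced fricative = 4.
/g/: voiced plosive = 2.
/v/→/d/: change -2.
/d/→/h/: change +1.
/h/→/ʒ/: change +1.
/ʒ/→/g/: change -2.
Minimum = -2.

-2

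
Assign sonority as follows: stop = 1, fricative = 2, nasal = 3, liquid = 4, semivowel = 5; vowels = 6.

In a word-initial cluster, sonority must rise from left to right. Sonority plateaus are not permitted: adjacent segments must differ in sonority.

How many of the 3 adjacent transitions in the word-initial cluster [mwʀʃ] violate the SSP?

2

/m/ is a nasal (sonority 3).
/w/ is a semivowel (sonority 5).
/ʀ/ is a liquid (sonority 4).
/ʃ/ is a fricative (sonority 2).
/m/→/w/: 3→5 (rises) — ok.
/w/→/ʀ/: 5→4 (does not rise) — violation.
/ʀ/→/ʃ/: 4→2 (does not rise) — violation.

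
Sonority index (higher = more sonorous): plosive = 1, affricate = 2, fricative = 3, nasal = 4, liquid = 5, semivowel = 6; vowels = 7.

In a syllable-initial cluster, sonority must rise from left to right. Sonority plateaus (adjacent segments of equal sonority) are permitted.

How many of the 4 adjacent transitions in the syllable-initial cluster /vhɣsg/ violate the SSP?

/v/: fricative = 3.
/h/: fricative = 3.
/ɣ/: fricative = 3.
/s/: fricative = 3.
/g/: plosive = 1.
/v/→/h/: 3→3 (plateau, allowed) — ok.
/h/→/ɣ/: 3→3 (plateau, allowed) — ok.
/ɣ/→/s/: 3→3 (plateau, allowed) — ok.
/s/→/g/: 3→1 (does not rise) — violation.

1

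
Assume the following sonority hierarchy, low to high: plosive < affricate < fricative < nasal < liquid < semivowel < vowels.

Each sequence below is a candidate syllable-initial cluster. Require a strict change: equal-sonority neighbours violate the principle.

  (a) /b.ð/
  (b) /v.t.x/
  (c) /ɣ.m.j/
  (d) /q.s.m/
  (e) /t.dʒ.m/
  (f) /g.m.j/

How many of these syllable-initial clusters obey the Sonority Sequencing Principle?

(a) 1-3 → obeys
(b) 3-1-3 → violates
(c) 3-4-6 → obeys
(d) 1-3-4 → obeys
(e) 1-2-4 → obeys
(f) 1-4-6 → obeys

5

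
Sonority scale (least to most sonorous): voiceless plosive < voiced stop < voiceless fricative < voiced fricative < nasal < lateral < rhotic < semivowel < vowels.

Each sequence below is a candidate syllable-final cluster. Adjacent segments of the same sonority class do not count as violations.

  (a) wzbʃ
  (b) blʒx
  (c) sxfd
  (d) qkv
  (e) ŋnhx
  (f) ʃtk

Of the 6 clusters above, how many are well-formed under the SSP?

(a) wzbʃ: profile 8-4-2-3 — violates.
(b) blʒx: profile 2-6-4-3 — violates.
(c) sxfd: profile 3-3-3-2 — obeys.
(d) qkv: profile 1-1-4 — violates.
(e) ŋnhx: profile 5-5-3-3 — obeys.
(f) ʃtk: profile 3-1-1 — obeys.

3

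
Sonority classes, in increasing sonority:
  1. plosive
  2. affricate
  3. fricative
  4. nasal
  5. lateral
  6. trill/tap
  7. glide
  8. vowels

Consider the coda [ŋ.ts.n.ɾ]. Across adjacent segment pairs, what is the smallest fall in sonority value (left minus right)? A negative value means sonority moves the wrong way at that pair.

-2

/ŋ/ — nasal, sonority 4.
/ts/ — affricate, sonority 2.
/n/ — nasal, sonority 4.
/ɾ/ — trill/tap, sonority 6.
/ŋ/→/ts/: change +2.
/ts/→/n/: change -2.
/n/→/ɾ/: change -2.
Minimum = -2.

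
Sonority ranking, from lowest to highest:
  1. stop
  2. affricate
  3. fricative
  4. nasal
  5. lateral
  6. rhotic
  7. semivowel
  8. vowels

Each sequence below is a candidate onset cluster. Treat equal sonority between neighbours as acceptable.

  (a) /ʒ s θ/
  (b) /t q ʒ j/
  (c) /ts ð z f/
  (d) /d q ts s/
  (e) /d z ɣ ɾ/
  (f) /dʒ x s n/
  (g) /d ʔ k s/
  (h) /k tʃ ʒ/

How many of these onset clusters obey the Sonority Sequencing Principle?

(a) sonority 3-3-3: well-formed.
(b) sonority 1-1-3-7: well-formed.
(c) sonority 2-3-3-3: well-formed.
(d) sonority 1-1-2-3: well-formed.
(e) sonority 1-3-3-6: well-formed.
(f) sonority 2-3-3-4: well-formed.
(g) sonority 1-1-1-3: well-formed.
(h) sonority 1-2-3: well-formed.

8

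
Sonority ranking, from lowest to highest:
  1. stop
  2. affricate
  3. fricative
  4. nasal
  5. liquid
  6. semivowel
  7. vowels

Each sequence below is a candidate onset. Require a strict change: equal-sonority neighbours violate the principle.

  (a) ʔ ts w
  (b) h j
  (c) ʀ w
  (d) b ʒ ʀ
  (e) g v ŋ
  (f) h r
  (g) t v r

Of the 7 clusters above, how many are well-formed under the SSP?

(a) 1-2-6 → obeys
(b) 3-6 → obeys
(c) 5-6 → obeys
(d) 1-3-5 → obeys
(e) 1-3-4 → obeys
(f) 3-5 → obeys
(g) 1-3-5 → obeys

7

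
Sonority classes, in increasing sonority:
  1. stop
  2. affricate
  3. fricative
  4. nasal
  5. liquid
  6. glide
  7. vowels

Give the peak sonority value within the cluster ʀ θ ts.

5

/ʀ/: liquid = 5.
/θ/: fricative = 3.
/ts/: affricate = 2.
The maximum is 5.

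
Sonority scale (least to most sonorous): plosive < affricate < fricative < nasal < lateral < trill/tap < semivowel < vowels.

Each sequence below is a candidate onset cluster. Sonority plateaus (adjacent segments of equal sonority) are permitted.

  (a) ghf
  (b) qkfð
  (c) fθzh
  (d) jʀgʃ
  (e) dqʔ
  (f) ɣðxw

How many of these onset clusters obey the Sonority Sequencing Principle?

5

(a) sonority 1-3-3: well-formed.
(b) sonority 1-1-3-3: well-formed.
(c) sonority 3-3-3-3: well-formed.
(d) sonority 7-6-1-3: ill-formed.
(e) sonority 1-1-1: well-formed.
(f) sonority 3-3-3-7: well-formed.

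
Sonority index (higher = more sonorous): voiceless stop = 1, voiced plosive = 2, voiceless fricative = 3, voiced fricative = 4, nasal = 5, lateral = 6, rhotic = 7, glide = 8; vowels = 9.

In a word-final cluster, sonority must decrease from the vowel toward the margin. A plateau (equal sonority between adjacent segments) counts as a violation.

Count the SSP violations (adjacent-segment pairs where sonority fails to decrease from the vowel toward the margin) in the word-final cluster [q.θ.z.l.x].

3

/q/ is a voiceless stop (sonority 1).
/θ/ is a voiceless fricative (sonority 3).
/z/ is a voiced fricative (sonority 4).
/l/ is a lateral (sonority 6).
/x/ is a voiceless fricative (sonority 3).
/q/→/θ/: 1→3 (does not fall) — violation.
/θ/→/z/: 3→4 (does not fall) — violation.
/z/→/l/: 4→6 (does not fall) — violation.
/l/→/x/: 6→3 (falls) — ok.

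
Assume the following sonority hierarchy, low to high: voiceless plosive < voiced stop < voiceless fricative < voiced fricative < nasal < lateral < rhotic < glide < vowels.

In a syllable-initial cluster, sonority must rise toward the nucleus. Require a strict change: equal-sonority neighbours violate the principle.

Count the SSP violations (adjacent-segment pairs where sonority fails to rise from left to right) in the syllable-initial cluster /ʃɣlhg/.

/ʃ/ — voiceless fricative, sonority 3.
/ɣ/ — voiced fricative, sonority 4.
/l/ — lateral, sonority 6.
/h/ — voiceless fricative, sonority 3.
/g/ — voiced stop, sonority 2.
/ʃ/→/ɣ/: 3→4 (rises) — ok.
/ɣ/→/l/: 4→6 (rises) — ok.
/l/→/h/: 6→3 (does not rise) — violation.
/h/→/g/: 3→2 (does not rise) — violation.

2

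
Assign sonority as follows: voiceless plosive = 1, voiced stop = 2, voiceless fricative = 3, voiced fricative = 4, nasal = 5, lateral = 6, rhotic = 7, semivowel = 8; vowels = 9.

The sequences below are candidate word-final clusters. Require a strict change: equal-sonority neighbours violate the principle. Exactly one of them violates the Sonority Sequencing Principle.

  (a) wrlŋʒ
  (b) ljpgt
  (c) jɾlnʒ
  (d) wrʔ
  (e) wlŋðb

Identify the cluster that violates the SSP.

(a) sonority 8-7-6-5-4: well-formed.
(b) sonority 6-8-1-2-1: ill-formed.
(c) sonority 8-7-6-5-4: well-formed.
(d) sonority 8-7-1: well-formed.
(e) sonority 8-6-5-4-2: well-formed.

b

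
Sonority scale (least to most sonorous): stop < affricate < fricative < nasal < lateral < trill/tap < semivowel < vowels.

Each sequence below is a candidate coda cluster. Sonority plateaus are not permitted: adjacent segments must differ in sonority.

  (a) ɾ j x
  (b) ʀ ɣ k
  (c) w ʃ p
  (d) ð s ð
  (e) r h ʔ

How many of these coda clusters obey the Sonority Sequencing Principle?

(a) sonority 6-7-3: ill-formed.
(b) sonority 6-3-1: well-formed.
(c) sonority 7-3-1: well-formed.
(d) sonority 3-3-3: ill-formed.
(e) sonority 6-3-1: well-formed.

3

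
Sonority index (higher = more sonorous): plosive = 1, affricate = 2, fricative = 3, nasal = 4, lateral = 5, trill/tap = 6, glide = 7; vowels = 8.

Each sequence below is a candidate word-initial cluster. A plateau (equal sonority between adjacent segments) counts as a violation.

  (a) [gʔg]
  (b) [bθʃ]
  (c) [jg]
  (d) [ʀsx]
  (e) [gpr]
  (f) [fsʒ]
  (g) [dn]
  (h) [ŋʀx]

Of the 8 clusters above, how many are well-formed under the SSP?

(a) 1-1-1 → violates
(b) 1-3-3 → violates
(c) 7-1 → violates
(d) 6-3-3 → violates
(e) 1-1-6 → violates
(f) 3-3-3 → violates
(g) 1-4 → obeys
(h) 4-6-3 → violates

1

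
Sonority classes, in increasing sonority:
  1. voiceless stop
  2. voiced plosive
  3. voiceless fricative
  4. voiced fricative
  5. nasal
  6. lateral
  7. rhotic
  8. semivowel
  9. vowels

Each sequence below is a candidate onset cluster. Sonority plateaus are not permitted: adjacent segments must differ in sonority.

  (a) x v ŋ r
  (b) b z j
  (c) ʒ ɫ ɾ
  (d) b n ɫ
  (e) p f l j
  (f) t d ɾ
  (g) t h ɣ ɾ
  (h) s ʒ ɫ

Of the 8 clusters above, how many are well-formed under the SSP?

8

(a) sonority 3-4-5-7: well-formed.
(b) sonority 2-4-8: well-formed.
(c) sonority 4-6-7: well-formed.
(d) sonority 2-5-6: well-formed.
(e) sonority 1-3-6-8: well-formed.
(f) sonority 1-2-7: well-formed.
(g) sonority 1-3-4-7: well-formed.
(h) sonority 3-4-6: well-formed.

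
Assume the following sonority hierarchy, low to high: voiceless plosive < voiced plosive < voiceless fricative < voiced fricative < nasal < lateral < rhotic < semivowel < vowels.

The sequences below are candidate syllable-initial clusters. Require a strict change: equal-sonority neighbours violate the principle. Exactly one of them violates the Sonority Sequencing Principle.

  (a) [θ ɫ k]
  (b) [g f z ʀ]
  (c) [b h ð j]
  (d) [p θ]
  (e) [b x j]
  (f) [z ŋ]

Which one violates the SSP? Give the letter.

(a) sonority 3-6-1: ill-formed.
(b) sonority 2-3-4-7: well-formed.
(c) sonority 2-3-4-8: well-formed.
(d) sonority 1-3: well-formed.
(e) sonority 2-3-8: well-formed.
(f) sonority 4-5: well-formed.

a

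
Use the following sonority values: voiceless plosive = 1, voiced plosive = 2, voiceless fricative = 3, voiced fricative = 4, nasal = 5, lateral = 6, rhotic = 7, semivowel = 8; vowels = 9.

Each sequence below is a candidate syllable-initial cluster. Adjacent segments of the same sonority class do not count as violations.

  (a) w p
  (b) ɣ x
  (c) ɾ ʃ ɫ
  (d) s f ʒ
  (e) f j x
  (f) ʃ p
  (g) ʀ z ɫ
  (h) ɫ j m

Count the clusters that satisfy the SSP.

(a) sonority 8-1: ill-formed.
(b) sonority 4-3: ill-formed.
(c) sonority 7-3-6: ill-formed.
(d) sonority 3-3-4: well-formed.
(e) sonority 3-8-3: ill-formed.
(f) sonority 3-1: ill-formed.
(g) sonority 7-4-6: ill-formed.
(h) sonority 6-8-5: ill-formed.

1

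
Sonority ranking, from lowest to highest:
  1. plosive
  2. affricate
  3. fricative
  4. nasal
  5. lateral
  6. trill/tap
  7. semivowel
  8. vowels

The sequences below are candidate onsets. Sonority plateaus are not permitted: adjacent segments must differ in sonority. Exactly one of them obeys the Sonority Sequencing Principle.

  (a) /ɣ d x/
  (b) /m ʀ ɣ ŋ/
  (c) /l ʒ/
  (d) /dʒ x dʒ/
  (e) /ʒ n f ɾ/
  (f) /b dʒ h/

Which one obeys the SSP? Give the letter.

f

(a) /ɣ d x/: profile 3-1-3 — violates.
(b) /m ʀ ɣ ŋ/: profile 4-6-3-4 — violates.
(c) /l ʒ/: profile 5-3 — violates.
(d) /dʒ x dʒ/: profile 2-3-2 — violates.
(e) /ʒ n f ɾ/: profile 3-4-3-6 — violates.
(f) /b dʒ h/: profile 1-2-3 — obeys.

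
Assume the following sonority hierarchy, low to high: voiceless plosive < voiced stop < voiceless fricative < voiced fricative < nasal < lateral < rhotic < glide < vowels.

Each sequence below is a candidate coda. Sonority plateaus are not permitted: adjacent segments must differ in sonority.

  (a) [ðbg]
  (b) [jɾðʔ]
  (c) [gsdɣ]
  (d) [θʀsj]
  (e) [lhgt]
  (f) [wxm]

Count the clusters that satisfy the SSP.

2

(a) 4-2-2 → violates
(b) 8-7-4-1 → obeys
(c) 2-3-2-4 → violates
(d) 3-7-3-8 → violates
(e) 6-3-2-1 → obeys
(f) 8-3-5 → violates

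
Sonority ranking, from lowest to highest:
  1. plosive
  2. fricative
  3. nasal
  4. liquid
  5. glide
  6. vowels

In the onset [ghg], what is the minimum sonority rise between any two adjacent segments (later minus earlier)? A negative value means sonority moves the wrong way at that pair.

-1

/g/ — plosive, sonority 1.
/h/ — fricative, sonority 2.
/g/ — plosive, sonority 1.
/g/→/h/: change +1.
/h/→/g/: change -1.
Minimum = -1.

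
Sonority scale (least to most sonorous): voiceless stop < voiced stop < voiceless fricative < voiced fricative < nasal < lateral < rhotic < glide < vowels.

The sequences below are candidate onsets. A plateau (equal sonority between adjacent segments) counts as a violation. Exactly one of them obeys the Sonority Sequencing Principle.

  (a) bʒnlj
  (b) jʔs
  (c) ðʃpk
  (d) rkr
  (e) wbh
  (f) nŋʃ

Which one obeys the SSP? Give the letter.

(a) sonority 2-4-5-6-8: well-formed.
(b) sonority 8-1-3: ill-formed.
(c) sonority 4-3-1-1: ill-formed.
(d) sonority 7-1-7: ill-formed.
(e) sonority 8-2-3: ill-formed.
(f) sonority 5-5-3: ill-formed.

a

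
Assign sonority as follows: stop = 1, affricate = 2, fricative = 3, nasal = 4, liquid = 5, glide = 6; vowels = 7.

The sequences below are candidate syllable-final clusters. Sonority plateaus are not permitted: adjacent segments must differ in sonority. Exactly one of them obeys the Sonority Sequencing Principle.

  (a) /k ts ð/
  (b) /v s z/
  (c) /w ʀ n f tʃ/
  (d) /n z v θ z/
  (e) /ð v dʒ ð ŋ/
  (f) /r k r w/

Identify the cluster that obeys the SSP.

(a) sonority 1-2-3: ill-formed.
(b) sonority 3-3-3: ill-formed.
(c) sonority 6-5-4-3-2: well-formed.
(d) sonority 4-3-3-3-3: ill-formed.
(e) sonority 3-3-2-3-4: ill-formed.
(f) sonority 5-1-5-6: ill-formed.

c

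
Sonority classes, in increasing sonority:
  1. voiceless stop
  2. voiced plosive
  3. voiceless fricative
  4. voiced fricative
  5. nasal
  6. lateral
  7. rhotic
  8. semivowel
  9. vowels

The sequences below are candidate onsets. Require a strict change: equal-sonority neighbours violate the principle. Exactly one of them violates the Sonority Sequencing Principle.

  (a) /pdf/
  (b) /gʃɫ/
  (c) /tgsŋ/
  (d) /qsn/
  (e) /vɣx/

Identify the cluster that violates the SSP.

(a) /pdf/: profile 1-2-3 — obeys.
(b) /gʃɫ/: profile 2-3-6 — obeys.
(c) /tgsŋ/: profile 1-2-3-5 — obeys.
(d) /qsn/: profile 1-3-5 — obeys.
(e) /vɣx/: profile 4-4-3 — violates.

e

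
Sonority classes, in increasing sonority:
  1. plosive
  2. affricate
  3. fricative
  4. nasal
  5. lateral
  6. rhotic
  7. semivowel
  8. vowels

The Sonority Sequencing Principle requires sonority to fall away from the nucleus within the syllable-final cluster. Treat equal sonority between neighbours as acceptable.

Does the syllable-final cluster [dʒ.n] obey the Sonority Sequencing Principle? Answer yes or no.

no

/dʒ/ — affricate, sonority 2.
/n/ — nasal, sonority 4.
The profile is 2-4. Between /dʒ/ (2) and /n/ (4) sonority does not fall, so the cluster violates the SSP.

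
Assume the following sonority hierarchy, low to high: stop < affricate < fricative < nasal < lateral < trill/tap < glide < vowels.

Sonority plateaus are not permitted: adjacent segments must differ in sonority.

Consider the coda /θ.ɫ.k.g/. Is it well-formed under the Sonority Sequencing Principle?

/θ/: fricative = 3.
/ɫ/: lateral = 5.
/k/: stop = 1.
/g/: stop = 1.
The profile is 3-5-1-1. Between /θ/ (3) and /ɫ/ (5) sonority does not fall, so the cluster violates the SSP.

no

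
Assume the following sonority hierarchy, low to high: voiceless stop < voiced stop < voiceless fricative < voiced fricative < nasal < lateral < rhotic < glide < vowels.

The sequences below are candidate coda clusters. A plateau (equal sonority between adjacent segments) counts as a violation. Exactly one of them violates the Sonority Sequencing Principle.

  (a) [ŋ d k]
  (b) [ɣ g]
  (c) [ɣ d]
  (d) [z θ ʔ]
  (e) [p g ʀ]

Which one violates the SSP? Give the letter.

e

(a) [ŋ d k]: profile 5-2-1 — obeys.
(b) [ɣ g]: profile 4-2 — obeys.
(c) [ɣ d]: profile 4-2 — obeys.
(d) [z θ ʔ]: profile 4-3-1 — obeys.
(e) [p g ʀ]: profile 1-2-7 — violates.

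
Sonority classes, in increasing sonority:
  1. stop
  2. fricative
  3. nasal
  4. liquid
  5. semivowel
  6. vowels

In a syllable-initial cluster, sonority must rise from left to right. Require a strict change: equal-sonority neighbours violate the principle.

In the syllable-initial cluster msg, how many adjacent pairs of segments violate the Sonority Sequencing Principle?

/m/: nasal = 3.
/s/: fricative = 2.
/g/: stop = 1.
/m/→/s/: 3→2 (does not rise) — violation.
/s/→/g/: 2→1 (does not rise) — violation.

2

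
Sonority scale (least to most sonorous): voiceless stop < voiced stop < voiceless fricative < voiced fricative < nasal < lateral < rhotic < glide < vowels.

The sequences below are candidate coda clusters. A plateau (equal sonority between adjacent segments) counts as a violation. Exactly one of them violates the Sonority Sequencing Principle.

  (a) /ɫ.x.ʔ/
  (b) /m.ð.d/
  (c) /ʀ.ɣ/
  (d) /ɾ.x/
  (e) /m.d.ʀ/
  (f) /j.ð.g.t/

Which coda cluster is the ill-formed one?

(a) sonority 6-3-1: well-formed.
(b) sonority 5-4-2: well-formed.
(c) sonority 7-4: well-formed.
(d) sonority 7-3: well-formed.
(e) sonority 5-2-7: ill-formed.
(f) sonority 8-4-2-1: well-formed.

e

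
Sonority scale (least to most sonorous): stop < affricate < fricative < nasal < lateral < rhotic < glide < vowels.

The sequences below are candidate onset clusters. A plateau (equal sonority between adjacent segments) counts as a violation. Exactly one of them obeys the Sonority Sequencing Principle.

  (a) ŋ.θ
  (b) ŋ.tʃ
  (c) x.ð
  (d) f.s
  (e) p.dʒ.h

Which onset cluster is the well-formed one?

e

(a) 4-3 → violates
(b) 4-2 → violates
(c) 3-3 → violates
(d) 3-3 → violates
(e) 1-2-3 → obeys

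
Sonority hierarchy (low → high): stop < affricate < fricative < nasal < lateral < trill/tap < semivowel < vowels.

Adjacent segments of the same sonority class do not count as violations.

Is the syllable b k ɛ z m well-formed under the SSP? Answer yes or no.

Onset: /b/ is a stop (sonority 1), /k/ is a stop (sonority 1); then the nucleus /ɛ/ (sonority 8).
Onset profile 1-1-8 — rises to the nucleus.
Coda: /z/ is a fricative (sonority 3), /m/ is a nasal (sonority 4).
Coda profile 8-3-4 — does not fall throughout.

no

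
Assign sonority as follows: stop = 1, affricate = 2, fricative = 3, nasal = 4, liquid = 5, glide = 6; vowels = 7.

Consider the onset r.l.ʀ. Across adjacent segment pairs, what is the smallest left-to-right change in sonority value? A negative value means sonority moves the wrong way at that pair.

/r/ is a liquid (sonority 5).
/l/ is a liquid (sonority 5).
/ʀ/ is a liquid (sonority 5).
/r/→/l/: change +0.
/l/→/ʀ/: change +0.
Minimum = 0.

0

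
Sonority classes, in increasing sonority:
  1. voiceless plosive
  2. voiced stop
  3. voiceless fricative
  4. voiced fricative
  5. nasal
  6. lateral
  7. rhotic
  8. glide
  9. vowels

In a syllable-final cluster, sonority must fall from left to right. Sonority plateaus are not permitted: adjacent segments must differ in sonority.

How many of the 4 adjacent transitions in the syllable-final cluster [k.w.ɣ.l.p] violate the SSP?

/k/ is a voiceless plosive (sonority 1).
/w/ is a glide (sonority 8).
/ɣ/ is a voiced fricative (sonority 4).
/l/ is a lateral (sonority 6).
/p/ is a voiceless plosive (sonority 1).
/k/→/w/: 1→8 (does not fall) — violation.
/w/→/ɣ/: 8→4 (falls) — ok.
/ɣ/→/l/: 4→6 (does not fall) — violation.
/l/→/p/: 6→1 (falls) — ok.

2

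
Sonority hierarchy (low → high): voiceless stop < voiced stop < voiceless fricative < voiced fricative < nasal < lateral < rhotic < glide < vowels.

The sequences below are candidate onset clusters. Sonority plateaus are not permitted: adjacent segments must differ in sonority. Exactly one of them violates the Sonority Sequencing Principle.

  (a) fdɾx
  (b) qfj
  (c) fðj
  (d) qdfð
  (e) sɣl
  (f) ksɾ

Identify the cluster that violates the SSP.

a

(a) 3-2-7-3 → violates
(b) 1-3-8 → obeys
(c) 3-4-8 → obeys
(d) 1-2-3-4 → obeys
(e) 3-4-6 → obeys
(f) 1-3-7 → obeys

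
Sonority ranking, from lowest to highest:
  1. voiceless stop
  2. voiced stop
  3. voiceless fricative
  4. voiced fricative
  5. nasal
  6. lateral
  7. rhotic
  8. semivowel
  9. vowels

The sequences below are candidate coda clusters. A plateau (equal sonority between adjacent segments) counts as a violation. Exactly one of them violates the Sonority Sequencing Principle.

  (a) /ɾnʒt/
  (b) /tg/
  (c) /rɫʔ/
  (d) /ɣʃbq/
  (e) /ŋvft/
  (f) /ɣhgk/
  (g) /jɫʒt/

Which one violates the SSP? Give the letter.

b

(a) 7-5-4-1 → obeys
(b) 1-2 → violates
(c) 7-6-1 → obeys
(d) 4-3-2-1 → obeys
(e) 5-4-3-1 → obeys
(f) 4-3-2-1 → obeys
(g) 8-6-4-1 → obeys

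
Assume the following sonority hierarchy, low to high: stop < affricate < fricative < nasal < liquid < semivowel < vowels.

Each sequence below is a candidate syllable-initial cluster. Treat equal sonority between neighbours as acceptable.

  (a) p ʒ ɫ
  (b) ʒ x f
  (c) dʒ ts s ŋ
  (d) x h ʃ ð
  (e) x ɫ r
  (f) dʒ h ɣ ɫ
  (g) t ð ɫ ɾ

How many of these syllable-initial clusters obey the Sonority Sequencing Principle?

(a) p ʒ ɫ: profile 1-3-5 — obeys.
(b) ʒ x f: profile 3-3-3 — obeys.
(c) dʒ ts s ŋ: profile 2-2-3-4 — obeys.
(d) x h ʃ ð: profile 3-3-3-3 — obeys.
(e) x ɫ r: profile 3-5-5 — obeys.
(f) dʒ h ɣ ɫ: profile 2-3-3-5 — obeys.
(g) t ð ɫ ɾ: profile 1-3-5-5 — obeys.

7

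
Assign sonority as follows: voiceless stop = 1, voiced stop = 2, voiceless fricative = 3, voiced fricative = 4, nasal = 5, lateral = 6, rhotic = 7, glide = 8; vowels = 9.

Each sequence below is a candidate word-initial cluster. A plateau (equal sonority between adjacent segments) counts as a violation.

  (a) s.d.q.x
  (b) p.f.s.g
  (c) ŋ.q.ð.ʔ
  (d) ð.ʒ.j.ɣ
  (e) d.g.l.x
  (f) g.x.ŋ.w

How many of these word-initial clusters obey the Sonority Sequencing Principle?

(a) sonority 3-2-1-3: ill-formed.
(b) sonority 1-3-3-2: ill-formed.
(c) sonority 5-1-4-1: ill-formed.
(d) sonority 4-4-8-4: ill-formed.
(e) sonority 2-2-6-3: ill-formed.
(f) sonority 2-3-5-8: well-formed.

1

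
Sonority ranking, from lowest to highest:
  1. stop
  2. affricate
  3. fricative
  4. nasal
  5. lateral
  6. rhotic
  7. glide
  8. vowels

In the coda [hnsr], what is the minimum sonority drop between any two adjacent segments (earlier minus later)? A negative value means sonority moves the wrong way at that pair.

/h/ is a fricative (sonority 3).
/n/ is a nasal (sonority 4).
/s/ is a fricative (sonority 3).
/r/ is a rhotic (sonority 6).
/h/→/n/: change -1.
/n/→/s/: change +1.
/s/→/r/: change -3.
Minimum = -3.

-3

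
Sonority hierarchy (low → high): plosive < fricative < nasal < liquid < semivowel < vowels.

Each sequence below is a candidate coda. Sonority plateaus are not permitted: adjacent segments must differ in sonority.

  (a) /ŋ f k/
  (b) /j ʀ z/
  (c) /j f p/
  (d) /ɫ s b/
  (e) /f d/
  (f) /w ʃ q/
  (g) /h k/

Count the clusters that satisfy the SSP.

(a) /ŋ f k/: profile 3-2-1 — obeys.
(b) /j ʀ z/: profile 5-4-2 — obeys.
(c) /j f p/: profile 5-2-1 — obeys.
(d) /ɫ s b/: profile 4-2-1 — obeys.
(e) /f d/: profile 2-1 — obeys.
(f) /w ʃ q/: profile 5-2-1 — obeys.
(g) /h k/: profile 2-1 — obeys.

7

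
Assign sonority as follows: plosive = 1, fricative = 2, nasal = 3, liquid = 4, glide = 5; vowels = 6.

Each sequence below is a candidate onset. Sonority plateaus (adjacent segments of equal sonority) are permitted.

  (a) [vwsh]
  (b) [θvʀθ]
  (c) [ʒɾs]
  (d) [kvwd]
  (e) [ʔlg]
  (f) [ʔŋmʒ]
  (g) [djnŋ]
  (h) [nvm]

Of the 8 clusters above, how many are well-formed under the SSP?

(a) [vwsh]: profile 2-5-2-2 — violates.
(b) [θvʀθ]: profile 2-2-4-2 — violates.
(c) [ʒɾs]: profile 2-4-2 — violates.
(d) [kvwd]: profile 1-2-5-1 — violates.
(e) [ʔlg]: profile 1-4-1 — violates.
(f) [ʔŋmʒ]: profile 1-3-3-2 — violates.
(g) [djnŋ]: profile 1-5-3-3 — violates.
(h) [nvm]: profile 3-2-3 — violates.

0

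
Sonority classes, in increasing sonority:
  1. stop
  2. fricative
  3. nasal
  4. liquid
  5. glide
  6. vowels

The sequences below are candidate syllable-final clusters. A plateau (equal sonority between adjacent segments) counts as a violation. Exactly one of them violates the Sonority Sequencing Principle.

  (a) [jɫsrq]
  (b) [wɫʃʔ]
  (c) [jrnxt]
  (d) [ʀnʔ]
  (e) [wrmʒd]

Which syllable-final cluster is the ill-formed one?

(a) [jɫsrq]: profile 5-4-2-4-1 — violates.
(b) [wɫʃʔ]: profile 5-4-2-1 — obeys.
(c) [jrnxt]: profile 5-4-3-2-1 — obeys.
(d) [ʀnʔ]: profile 4-3-1 — obeys.
(e) [wrmʒd]: profile 5-4-3-2-1 — obeys.

a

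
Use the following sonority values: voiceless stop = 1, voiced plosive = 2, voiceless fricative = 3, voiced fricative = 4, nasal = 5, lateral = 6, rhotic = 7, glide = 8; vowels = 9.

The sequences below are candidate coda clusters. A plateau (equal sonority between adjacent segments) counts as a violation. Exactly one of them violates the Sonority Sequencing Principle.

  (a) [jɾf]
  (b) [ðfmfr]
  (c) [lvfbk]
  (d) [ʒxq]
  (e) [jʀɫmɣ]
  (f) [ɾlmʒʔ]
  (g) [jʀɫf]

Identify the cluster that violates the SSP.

b

(a) sonority 8-7-3: well-formed.
(b) sonority 4-3-5-3-7: ill-formed.
(c) sonority 6-4-3-2-1: well-formed.
(d) sonority 4-3-1: well-formed.
(e) sonority 8-7-6-5-4: well-formed.
(f) sonority 7-6-5-4-1: well-formed.
(g) sonority 8-7-6-3: well-formed.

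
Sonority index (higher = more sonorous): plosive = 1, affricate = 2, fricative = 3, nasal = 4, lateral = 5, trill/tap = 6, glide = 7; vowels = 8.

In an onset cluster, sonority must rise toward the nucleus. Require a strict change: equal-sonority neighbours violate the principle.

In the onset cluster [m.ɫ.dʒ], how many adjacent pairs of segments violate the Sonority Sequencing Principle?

/m/: nasal = 4.
/ɫ/: lateral = 5.
/dʒ/: affricate = 2.
/m/→/ɫ/: 4→5 (rises) — ok.
/ɫ/→/dʒ/: 5→2 (does not rise) — violation.

1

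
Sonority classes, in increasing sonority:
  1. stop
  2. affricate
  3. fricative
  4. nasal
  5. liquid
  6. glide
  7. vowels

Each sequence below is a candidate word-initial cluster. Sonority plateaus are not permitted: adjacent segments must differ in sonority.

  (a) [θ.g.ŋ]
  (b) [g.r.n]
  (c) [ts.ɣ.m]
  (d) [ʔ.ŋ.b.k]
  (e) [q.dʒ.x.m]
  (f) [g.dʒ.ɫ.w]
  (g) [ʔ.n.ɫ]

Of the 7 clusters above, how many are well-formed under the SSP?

4

(a) sonority 3-1-4: ill-formed.
(b) sonority 1-5-4: ill-formed.
(c) sonority 2-3-4: well-formed.
(d) sonority 1-4-1-1: ill-formed.
(e) sonority 1-2-3-4: well-formed.
(f) sonority 1-2-5-6: well-formed.
(g) sonority 1-4-5: well-formed.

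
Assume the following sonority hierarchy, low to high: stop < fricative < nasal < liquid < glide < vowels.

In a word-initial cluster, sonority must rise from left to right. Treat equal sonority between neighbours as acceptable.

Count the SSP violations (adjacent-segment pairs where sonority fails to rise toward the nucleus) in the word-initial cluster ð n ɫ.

/ð/: fricative = 2.
/n/: nasal = 3.
/ɫ/: liquid = 4.
/ð/→/n/: 2→3 (rises) — ok.
/n/→/ɫ/: 3→4 (rises) — ok.

0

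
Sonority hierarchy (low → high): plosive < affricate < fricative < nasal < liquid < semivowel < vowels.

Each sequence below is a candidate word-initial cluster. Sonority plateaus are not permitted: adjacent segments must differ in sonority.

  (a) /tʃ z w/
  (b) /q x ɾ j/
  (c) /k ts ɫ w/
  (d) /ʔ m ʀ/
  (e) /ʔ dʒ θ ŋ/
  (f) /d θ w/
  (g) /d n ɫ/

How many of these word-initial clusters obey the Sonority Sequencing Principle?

7

(a) sonority 2-3-6: well-formed.
(b) sonority 1-3-5-6: well-formed.
(c) sonority 1-2-5-6: well-formed.
(d) sonority 1-4-5: well-formed.
(e) sonority 1-2-3-4: well-formed.
(f) sonority 1-3-6: well-formed.
(g) sonority 1-4-5: well-formed.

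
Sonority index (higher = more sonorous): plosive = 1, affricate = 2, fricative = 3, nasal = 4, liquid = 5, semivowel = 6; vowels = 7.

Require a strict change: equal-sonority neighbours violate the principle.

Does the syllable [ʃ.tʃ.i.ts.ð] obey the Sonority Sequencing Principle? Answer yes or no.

no

Onset: /ʃ/ is a fricative (sonority 3), /tʃ/ is an affricate (sonority 2); then the nucleus /i/ (sonority 7).
Onset profile 3-2-7 — does not strictly rise throughout.
Coda: /ts/ is an affricate (sonority 2), /ð/ is a fricative (sonority 3).
Coda profile 7-2-3 — does not strictly fall throughout.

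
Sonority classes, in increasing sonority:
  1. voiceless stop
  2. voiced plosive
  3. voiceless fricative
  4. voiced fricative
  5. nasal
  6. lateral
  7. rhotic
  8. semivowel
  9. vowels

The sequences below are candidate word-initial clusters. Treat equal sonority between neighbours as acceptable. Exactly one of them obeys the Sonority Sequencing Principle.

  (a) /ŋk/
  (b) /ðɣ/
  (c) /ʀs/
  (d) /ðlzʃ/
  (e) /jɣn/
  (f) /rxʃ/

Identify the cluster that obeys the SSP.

b

(a) 5-1 → violates
(b) 4-4 → obeys
(c) 7-3 → violates
(d) 4-6-4-3 → violates
(e) 8-4-5 → violates
(f) 7-3-3 → violates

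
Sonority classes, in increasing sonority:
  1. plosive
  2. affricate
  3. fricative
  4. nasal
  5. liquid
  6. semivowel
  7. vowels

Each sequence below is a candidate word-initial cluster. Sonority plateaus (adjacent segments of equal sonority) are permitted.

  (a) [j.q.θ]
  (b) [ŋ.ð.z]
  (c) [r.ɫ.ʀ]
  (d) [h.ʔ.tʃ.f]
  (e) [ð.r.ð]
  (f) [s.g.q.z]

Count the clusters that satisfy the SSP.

(a) [j.q.θ]: profile 6-1-3 — violates.
(b) [ŋ.ð.z]: profile 4-3-3 — violates.
(c) [r.ɫ.ʀ]: profile 5-5-5 — obeys.
(d) [h.ʔ.tʃ.f]: profile 3-1-2-3 — violates.
(e) [ð.r.ð]: profile 3-5-3 — violates.
(f) [s.g.q.z]: profile 3-1-1-3 — violates.

1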